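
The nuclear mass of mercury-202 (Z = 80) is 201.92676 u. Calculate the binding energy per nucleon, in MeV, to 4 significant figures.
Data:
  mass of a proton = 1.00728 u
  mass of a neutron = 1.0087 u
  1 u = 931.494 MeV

The nucleus contains 80 protons and 202 − 80 = 122 neutrons.
Mass of separated nucleons = 80(1.00728) + 122(1.0087) = 80.58240 + 123.0614 = 203.64380 u
The mass defect is 203.64380 − 201.92676 = 1.71704 u.
Binding energy = Δm·c² = 1.71704 × 931.494 MeV/u = 1599.41 MeV
BE/A = 1599.41 MeV / 202 = 7.918 MeV/nucleon

7.918 MeV/nucleon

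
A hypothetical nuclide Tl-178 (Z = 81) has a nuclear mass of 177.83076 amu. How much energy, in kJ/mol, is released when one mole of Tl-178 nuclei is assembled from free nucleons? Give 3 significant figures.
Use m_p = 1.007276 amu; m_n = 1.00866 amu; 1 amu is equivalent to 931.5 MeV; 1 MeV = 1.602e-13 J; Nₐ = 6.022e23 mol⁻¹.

1.44e+11 kJ/mol

The nucleus contains 81 protons and 178 − 81 = 97 neutrons.
Mass of separated nucleons = 81(1.007276) + 97(1.00866) = 81.589356 + 97.84002 = 179.429376 amu
The mass defect is 179.429376 − 177.83076 = 1.598616 amu.
E_B = 1.598616 × 931.5 = 1489.11 MeV
Per nucleus in joules: 1489.11 MeV × 1.602e-13 J/MeV = 2.3856e-10 J
Per mole: 2.3856e-10 J × 6.022e23 mol⁻¹ = 1.4366e+14 J/mol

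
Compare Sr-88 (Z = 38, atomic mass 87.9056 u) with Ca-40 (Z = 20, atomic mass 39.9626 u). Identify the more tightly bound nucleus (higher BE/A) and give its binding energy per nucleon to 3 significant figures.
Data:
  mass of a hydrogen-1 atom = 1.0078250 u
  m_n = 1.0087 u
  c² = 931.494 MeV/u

Sr-88: Σm = 38(1.0078250) + 50(1.0087) = 88.7323500 u; Δm = 0.8267500 u; E_B = 770.11 MeV; E_B/A = 8.751 MeV
Ca-40: Σm = 20(1.0078250) + 20(1.0087) = 40.3305000 u; Δm = 0.3679000 u; E_B = 342.697 MeV; E_B/A = 8.567 MeV
Sr-88 has the higher binding energy per nucleon, so it is the more tightly bound nucleus.

Sr-88; 8.75 MeV/nucleon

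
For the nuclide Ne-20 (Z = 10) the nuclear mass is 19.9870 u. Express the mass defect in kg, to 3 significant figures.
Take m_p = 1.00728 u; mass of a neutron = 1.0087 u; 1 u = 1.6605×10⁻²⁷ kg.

2.87e-28 kg

Σm = 10·m_p + 10·m_n = 10.07280 + 10.0870 = 20.15980 u
The mass defect is 20.15980 − 19.9870 = 0.17280 u.
In SI units: 0.17280 u × 1.6605×10⁻²⁷ kg/u = 2.8693e-28 kg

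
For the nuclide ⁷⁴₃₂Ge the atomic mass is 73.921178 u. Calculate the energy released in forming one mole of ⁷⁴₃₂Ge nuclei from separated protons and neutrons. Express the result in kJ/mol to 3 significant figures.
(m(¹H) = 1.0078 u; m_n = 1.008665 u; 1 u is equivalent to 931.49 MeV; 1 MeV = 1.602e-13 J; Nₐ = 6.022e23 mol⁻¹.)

The nucleus contains 32 protons and 74 − 32 = 42 neutrons.
Mass of separated nucleons = 32(1.0078) + 42(1.008665) = 32.2496 + 42.363930 = 74.613530 u
The mass defect is 74.613530 − 73.921178 = 0.692352 u.
E_B = 0.692352 × 931.49 = 644.919 MeV
Per nucleus in joules: 644.919 MeV × 1.602e-13 J/MeV = 1.0332e-10 J
Per mole: 1.0332e-10 J × 6.022e23 mol⁻¹ = 6.2219e+13 J/mol

6.22e+10 kJ/mol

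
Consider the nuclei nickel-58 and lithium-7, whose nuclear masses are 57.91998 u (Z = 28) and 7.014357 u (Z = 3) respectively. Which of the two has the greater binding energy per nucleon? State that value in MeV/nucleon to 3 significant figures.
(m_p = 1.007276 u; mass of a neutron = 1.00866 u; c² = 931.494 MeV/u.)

nickel-58: Σm = 28(1.007276) + 30(1.00866) = 58.463528 u; Δm = 0.543548 u; E_B = 506.312 MeV; E_B/A = 8.730 MeV
lithium-7: Σm = 3(1.007276) + 4(1.00866) = 7.056468 u; Δm = 0.042111 u; E_B = 39.226 MeV; E_B/A = 5.604 MeV
nickel-58 has the higher binding energy per nucleon, so it is the more tightly bound nucleus.

nickel-58; 8.73 MeV/nucleon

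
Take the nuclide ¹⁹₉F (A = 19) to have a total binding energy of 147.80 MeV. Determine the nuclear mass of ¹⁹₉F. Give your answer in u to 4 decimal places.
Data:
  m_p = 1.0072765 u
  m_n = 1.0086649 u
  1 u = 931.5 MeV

18.9935 u

Mass defect = 147.80 MeV / (931.5 MeV/u) = 0.158669 u
Constituent mass = 9(1.0072765) + 10(1.0086649) = 19.1521375 u
Nuclear mass = 19.1521375 − 0.158669 = 18.9934685 u ≈ 18.9935 u (to 4 decimal places)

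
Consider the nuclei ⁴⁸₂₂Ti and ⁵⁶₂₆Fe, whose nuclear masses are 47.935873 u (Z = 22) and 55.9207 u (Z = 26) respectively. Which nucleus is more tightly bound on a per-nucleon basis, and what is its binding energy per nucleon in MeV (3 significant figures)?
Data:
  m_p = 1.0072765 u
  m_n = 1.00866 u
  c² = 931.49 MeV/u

⁵⁶₂₆Fe; 8.79 MeV/nucleon

⁴⁸₂₂Ti: Σm = 22(1.0072765) + 26(1.00866) = 48.3852430 u; Δm = 0.4493700 u; E_B = 418.58 MeV; E_B/A = 8.720 MeV
⁵⁶₂₆Fe: Σm = 26(1.0072765) + 30(1.00866) = 56.4489890 u; Δm = 0.5282890 u; E_B = 492.096 MeV; E_B/A = 8.787 MeV
⁵⁶₂₆Fe has the higher binding energy per nucleon, so it is the more tightly bound nucleus.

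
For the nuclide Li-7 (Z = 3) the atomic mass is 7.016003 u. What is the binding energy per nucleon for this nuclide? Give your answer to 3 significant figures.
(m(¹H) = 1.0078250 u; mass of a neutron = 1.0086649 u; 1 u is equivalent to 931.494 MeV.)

Mass of separated nucleons = 3(1.0078250) + 4(1.0086649) = 3.0234750 + 4.0346596 = 7.0581346 u
The mass defect is 7.0581346 − 7.016003 = 0.0421316 u.
E_B = 0.0421316 × 931.494 = 39.2453 MeV
Dividing by A = 7 gives 5.606 MeV per nucleon.

5.61 MeV/nucleon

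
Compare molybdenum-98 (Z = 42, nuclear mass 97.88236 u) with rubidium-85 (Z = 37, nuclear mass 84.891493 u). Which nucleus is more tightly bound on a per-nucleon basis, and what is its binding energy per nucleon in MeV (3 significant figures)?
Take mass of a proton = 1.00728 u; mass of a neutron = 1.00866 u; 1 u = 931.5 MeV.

rubidium-85; 8.70 MeV/nucleon

molybdenum-98: Σm = 42(1.00728) + 56(1.00866) = 98.79072 u; Δm = 0.90836 u; E_B = 846.14 MeV; E_B/A = 8.634 MeV
rubidium-85: Σm = 37(1.00728) + 48(1.00866) = 85.68504 u; Δm = 0.793547 u; E_B = 739.19 MeV; E_B/A = 8.696 MeV
rubidium-85 has the higher binding energy per nucleon, so it is the more tightly bound nucleus.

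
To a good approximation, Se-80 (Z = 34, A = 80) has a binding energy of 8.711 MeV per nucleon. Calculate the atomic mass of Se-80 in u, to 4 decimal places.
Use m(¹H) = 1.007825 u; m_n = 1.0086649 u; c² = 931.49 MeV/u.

Total binding energy = 80 × 8.711 = 696.880 MeV
Mass defect = 696.880 MeV / (931.49 MeV/u) = 0.748135 u
Constituent mass = 34(1.007825) + 46(1.0086649) = 80.6646354 u
Atomic mass = 80.6646354 − 0.748135 = 79.9165004 u ≈ 79.9165 u (to 4 decimal places)

79.9165 u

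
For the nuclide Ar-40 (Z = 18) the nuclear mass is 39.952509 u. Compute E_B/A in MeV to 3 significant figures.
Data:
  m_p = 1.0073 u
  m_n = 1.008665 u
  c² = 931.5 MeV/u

8.61 MeV/nucleon

Mass of separated nucleons = 18(1.0073) + 22(1.008665) = 18.1314 + 22.190630 = 40.322030 u
Δm = 40.322030 − 39.952509 = 0.369521 u
Converting to energy: 0.369521 u × 931.5 MeV/u = 344.209 MeV
Dividing by A = 40 gives 8.605 MeV per nucleon.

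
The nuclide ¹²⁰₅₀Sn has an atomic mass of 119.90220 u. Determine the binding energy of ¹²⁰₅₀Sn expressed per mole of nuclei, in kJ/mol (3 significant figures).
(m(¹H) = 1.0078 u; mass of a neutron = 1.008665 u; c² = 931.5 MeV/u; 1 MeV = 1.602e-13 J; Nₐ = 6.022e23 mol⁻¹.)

9.83e+10 kJ/mol

Z = 50, so N = A − Z = 120 − 50 = 70.
Mass of separated nucleons = 50(1.0078) + 70(1.008665) = 50.3900 + 70.606550 = 120.996550 u
The mass defect is 120.996550 − 119.90220 = 1.094350 u.
E_B = 1.094350 × 931.5 = 1019.39 MeV
Per nucleus in joules: 1019.39 MeV × 1.602e-13 J/MeV = 1.6331e-10 J
Per mole: 1.6331e-10 J × 6.022e23 mol⁻¹ = 9.8345e+13 J/mol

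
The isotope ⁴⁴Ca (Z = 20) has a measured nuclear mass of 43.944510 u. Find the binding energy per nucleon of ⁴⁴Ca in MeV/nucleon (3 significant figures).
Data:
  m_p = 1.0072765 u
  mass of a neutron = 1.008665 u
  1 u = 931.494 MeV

With 20 protons and 24 neutrons (A = 44):
Σm = 20·m_p + 24·m_n = 20.1455300 + 24.207960 = 44.3534900 u
The mass defect is 44.3534900 − 43.944510 = 0.4089800 u.
Binding energy = Δm·c² = 0.4089800 × 931.494 MeV/u = 380.962 MeV
Per nucleon: 380.962 / 44 = 8.658 MeV

8.66 MeV/nucleon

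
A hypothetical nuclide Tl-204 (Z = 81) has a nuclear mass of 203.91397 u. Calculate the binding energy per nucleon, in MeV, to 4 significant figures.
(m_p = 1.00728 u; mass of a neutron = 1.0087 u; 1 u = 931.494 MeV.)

Total constituent mass: 81 × 1.00728 + 123 × 1.0087 = 205.65978 u
The mass defect is 205.65978 − 203.91397 = 1.74581 u.
Binding energy = Δm·c² = 1.74581 × 931.494 MeV/u = 1626.21 MeV
Dividing by A = 204 gives 7.972 MeV per nucleon.

7.972 MeV/nucleon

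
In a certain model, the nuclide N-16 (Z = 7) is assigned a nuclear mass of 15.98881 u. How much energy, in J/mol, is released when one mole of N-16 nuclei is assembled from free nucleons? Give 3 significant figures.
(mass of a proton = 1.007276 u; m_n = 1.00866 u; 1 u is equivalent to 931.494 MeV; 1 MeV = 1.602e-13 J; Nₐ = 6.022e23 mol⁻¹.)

Mass of separated nucleons = 7(1.007276) + 9(1.00866) = 7.050932 + 9.07794 = 16.128872 u
The mass defect is 16.128872 − 15.98881 = 0.140062 u.
E_B = 0.140062 × 931.494 = 130.467 MeV
Per nucleus in joules: 130.467 MeV × 1.602e-13 J/MeV = 2.0901e-11 J
Per mole: 2.0901e-11 J × 6.022e23 mol⁻¹ = 1.2587e+13 J/mol

1.26e+13 J/mol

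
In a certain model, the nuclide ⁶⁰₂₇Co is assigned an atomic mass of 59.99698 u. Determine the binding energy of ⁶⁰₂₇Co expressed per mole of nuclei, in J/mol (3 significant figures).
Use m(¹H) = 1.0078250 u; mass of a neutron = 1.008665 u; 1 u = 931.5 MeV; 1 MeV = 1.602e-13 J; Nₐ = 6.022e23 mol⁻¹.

Mass of separated nucleons = 27(1.0078250) + 33(1.008665) = 27.2112750 + 33.285945 = 60.4972200 u
Mass defect Δm = 60.4972200 − 59.99698 = 0.5002400 u
E_B = 0.5002400 × 931.5 = 465.974 MeV
Per nucleus in joules: 465.974 MeV × 1.602e-13 J/MeV = 7.4649e-11 J
Per mole: 7.4649e-11 J × 6.022e23 mol⁻¹ = 4.4954e+13 J/mol

4.50e+13 J/mol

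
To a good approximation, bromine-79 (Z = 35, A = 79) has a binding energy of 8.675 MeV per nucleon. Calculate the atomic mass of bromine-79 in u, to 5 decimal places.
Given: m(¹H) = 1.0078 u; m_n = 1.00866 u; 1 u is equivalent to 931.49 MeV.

Total binding energy = 79 × 8.675 = 685.325 MeV
Mass defect = 685.325 MeV / (931.49 MeV/u) = 0.7357299 u
Constituent mass = 35(1.0078) + 44(1.00866) = 79.65404 u
Atomic mass = 79.65404 − 0.7357299 = 78.9183101 u ≈ 78.91831 u (to 5 decimal places)

78.91831 u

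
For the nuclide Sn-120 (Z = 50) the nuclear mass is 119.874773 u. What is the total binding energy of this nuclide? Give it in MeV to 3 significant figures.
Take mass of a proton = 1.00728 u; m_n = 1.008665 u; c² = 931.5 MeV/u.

1020 MeV

Z = 50, so N = A − Z = 120 − 50 = 70.
Mass of separated nucleons = 50(1.00728) + 70(1.008665) = 50.36400 + 70.606550 = 120.970550 u
Mass defect Δm = 120.970550 − 119.874773 = 1.095777 u
E_B = 1.095777 × 931.5 = 1020.72 MeV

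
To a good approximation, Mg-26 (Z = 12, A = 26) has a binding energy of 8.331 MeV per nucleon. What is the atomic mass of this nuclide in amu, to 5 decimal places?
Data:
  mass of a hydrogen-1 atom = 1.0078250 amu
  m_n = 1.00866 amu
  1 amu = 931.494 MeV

25.98260 amu

Total binding energy = 26 × 8.331 = 216.606 MeV
Mass defect = 216.606 MeV / (931.494 MeV/amu) = 0.2325361 amu
Constituent mass = 12(1.0078250) + 14(1.00866) = 26.2151400 amu
Atomic mass = 26.2151400 − 0.2325361 = 25.9826039 amu ≈ 25.98260 amu (to 5 decimal places)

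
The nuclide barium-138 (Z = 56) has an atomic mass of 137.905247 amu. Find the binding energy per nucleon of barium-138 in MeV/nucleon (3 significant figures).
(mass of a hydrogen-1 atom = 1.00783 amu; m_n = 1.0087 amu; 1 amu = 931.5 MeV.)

8.41 MeV/nucleon

Mass of separated nucleons = 56(1.00783) + 82(1.0087) = 56.43848 + 82.7134 = 139.15188 amu
Mass defect Δm = 139.15188 − 137.905247 = 1.246633 amu
E_B = 1.246633 × 931.5 = 1161.24 MeV
Per nucleon: 1161.24 / 138 = 8.4148 MeV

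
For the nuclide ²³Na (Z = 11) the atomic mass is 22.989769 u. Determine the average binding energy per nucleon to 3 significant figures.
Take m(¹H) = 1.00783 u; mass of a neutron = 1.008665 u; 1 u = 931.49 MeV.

The nucleus contains 11 protons and 23 − 11 = 12 neutrons.
Σm = 11·m(¹H) + 12·m_n = 11.08613 + 12.103980 = 23.190110 u
Mass defect Δm = 23.190110 − 22.989769 = 0.200341 u
Converting to energy: 0.200341 u × 931.49 MeV/u = 186.616 MeV
Dividing by A = 23 gives 8.114 MeV per nucleon.

8.11 MeV/nucleon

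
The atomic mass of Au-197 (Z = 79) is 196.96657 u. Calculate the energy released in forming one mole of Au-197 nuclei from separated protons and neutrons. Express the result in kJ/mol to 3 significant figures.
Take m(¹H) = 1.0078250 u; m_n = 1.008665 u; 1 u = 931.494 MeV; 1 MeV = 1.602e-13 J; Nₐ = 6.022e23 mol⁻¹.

1.50e+11 kJ/mol

The nucleus contains 79 protons and 197 − 79 = 118 neutrons.
Mass of separated nucleons = 79(1.0078250) + 118(1.008665) = 79.6181750 + 119.022470 = 198.6406450 u
Mass defect Δm = 198.6406450 − 196.96657 = 1.6740750 u
Converting to energy: 1.6740750 u × 931.494 MeV/u = 1559.39 MeV
Per nucleus in joules: 1559.39 MeV × 1.602e-13 J/MeV = 2.4981e-10 J
Per mole: 2.4981e-10 J × 6.022e23 mol⁻¹ = 1.5044e+14 J/mol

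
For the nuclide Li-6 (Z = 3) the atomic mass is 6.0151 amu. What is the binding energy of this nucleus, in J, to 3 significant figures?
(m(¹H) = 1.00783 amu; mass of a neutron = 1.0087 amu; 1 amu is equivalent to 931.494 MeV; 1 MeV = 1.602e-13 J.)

5.15e-12 J

With 3 protons and 3 neutrons (A = 6):
Mass of separated nucleons = 3(1.00783) + 3(1.0087) = 3.02349 + 3.0261 = 6.04959 amu
Mass defect Δm = 6.04959 − 6.0151 = 0.03449 amu
Binding energy = Δm·c² = 0.03449 × 931.494 MeV/amu = 32.1272 MeV
In joules: 32.1272 MeV × 1.602e-13 J/MeV = 5.1468e-12 J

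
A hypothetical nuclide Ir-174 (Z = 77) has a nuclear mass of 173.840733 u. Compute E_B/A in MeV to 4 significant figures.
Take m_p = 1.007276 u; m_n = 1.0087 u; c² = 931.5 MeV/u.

Z = 77, so N = A − Z = 174 − 77 = 97.
Mass of separated nucleons = 77(1.007276) + 97(1.0087) = 77.560252 + 97.8439 = 175.404152 u
Δm = 175.404152 − 173.840733 = 1.563419 u
E_B = 1.563419 × 931.5 = 1456.32 MeV
Per nucleon: 1456.32 / 174 = 8.370 MeV

8.370 MeV/nucleon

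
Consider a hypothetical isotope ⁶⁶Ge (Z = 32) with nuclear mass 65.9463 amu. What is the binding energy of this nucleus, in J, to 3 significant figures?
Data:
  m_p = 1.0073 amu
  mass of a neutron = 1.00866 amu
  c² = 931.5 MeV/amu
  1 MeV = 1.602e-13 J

Total constituent mass: 32 × 1.0073 + 34 × 1.00866 = 66.52804 amu
Mass defect Δm = 66.52804 − 65.9463 = 0.58174 amu
Binding energy = Δm·c² = 0.58174 × 931.5 MeV/amu = 541.891 MeV
In joules: 541.891 MeV × 1.602e-13 J/MeV = 8.6811e-11 J

8.68e-11 J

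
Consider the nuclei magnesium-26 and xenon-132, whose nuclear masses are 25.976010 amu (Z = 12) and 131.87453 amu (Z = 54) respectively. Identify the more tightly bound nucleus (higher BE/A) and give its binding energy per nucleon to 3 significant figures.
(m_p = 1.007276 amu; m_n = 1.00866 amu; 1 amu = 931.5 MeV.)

magnesium-26: Σm = 12(1.007276) + 14(1.00866) = 26.208552 amu; Δm = 0.232542 amu; E_B = 216.61 MeV; E_B/A = 8.331 MeV
xenon-132: Σm = 54(1.007276) + 78(1.00866) = 133.068384 amu; Δm = 1.193854 amu; E_B = 1112.08 MeV; E_B/A = 8.4248 MeV
xenon-132 has the higher binding energy per nucleon, so it is the more tightly bound nucleus.

xenon-132; 8.42 MeV/nucleon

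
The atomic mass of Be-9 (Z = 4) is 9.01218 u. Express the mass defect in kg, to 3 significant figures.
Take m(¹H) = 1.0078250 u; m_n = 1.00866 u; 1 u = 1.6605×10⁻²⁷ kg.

1.04e-28 kg

The nucleus contains 4 protons and 9 − 4 = 5 neutrons.
Total constituent mass: 4 × 1.0078250 + 5 × 1.00866 = 9.0746000 u
Mass defect Δm = 9.0746000 − 9.01218 = 0.0624200 u
In SI units: 0.0624200 u × 1.6605×10⁻²⁷ kg/u = 1.0365e-28 kg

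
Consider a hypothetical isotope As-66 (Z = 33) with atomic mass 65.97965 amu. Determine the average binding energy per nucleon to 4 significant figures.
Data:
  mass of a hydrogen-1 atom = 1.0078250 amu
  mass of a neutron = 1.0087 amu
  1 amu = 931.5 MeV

7.984 MeV/nucleon

Total constituent mass: 33 × 1.0078250 + 33 × 1.0087 = 66.5453250 amu
Δm = 66.5453250 − 65.97965 = 0.5656750 amu
E_B = 0.5656750 × 931.5 = 526.926 MeV
Per nucleon: 526.926 / 66 = 7.984 MeV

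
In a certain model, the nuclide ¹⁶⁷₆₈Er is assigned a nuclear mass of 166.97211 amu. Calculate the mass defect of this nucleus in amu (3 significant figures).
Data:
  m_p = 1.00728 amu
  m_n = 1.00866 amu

1.38 amu

With 68 protons and 99 neutrons (A = 167):
Σm = 68·m_p + 99·m_n = 68.49504 + 99.85734 = 168.35238 amu
Mass defect Δm = 168.35238 − 166.97211 = 1.38027 amu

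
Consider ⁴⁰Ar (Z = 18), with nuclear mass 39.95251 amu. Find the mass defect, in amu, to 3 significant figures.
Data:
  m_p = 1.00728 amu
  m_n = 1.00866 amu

0.369 amu

The nucleus contains 18 protons and 40 − 18 = 22 neutrons.
Mass of separated nucleons = 18(1.00728) + 22(1.00866) = 18.13104 + 22.19052 = 40.32156 amu
The mass defect is 40.32156 − 39.95251 = 0.36905 amu.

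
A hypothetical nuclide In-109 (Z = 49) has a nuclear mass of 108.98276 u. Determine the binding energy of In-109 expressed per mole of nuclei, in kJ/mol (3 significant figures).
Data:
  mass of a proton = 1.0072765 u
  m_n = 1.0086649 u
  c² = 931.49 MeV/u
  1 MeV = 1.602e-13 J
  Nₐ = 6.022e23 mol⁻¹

With 49 protons and 60 neutrons (A = 109):
Mass of separated nucleons = 49(1.0072765) + 60(1.0086649) = 49.3565485 + 60.5198940 = 109.8764425 u
The mass defect is 109.8764425 − 108.98276 = 0.8936825 u.
E_B = 0.8936825 × 931.49 = 832.456 MeV
Per nucleus in joules: 832.456 MeV × 1.602e-13 J/MeV = 1.3336e-10 J
Per mole: 1.3336e-10 J × 6.022e23 mol⁻¹ = 8.0309e+13 J/mol

8.03e+10 kJ/mol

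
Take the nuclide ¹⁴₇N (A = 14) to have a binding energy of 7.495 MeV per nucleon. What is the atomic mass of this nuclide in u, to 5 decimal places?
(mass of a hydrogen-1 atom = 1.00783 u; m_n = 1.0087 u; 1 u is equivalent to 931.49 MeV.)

Total binding energy = 14 × 7.495 = 104.930 MeV
Mass defect = 104.930 MeV / (931.49 MeV/u) = 0.1126475 u
Constituent mass = 7(1.00783) + 7(1.0087) = 14.11571 u
Atomic mass = 14.11571 − 0.1126475 = 14.0030625 u ≈ 14.00306 u (to 5 decimal places)

14.00306 u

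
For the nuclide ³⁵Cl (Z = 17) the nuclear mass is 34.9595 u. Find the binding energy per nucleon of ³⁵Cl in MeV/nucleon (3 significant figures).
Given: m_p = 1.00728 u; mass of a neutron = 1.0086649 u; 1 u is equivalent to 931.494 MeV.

Mass of separated nucleons = 17(1.00728) + 18(1.0086649) = 17.12376 + 18.1559682 = 35.2797282 u
Mass defect Δm = 35.2797282 − 34.9595 = 0.3202282 u
E_B = 0.3202282 × 931.494 = 298.291 MeV
BE/A = 298.291 MeV / 35 = 8.523 MeV/nucleon

8.52 MeV/nucleon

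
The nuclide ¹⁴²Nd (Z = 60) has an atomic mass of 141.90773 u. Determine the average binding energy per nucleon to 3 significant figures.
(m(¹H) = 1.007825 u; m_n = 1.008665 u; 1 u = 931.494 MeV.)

8.35 MeV/nucleon

Z = 60, so N = A − Z = 142 − 60 = 82.
Mass of separated nucleons = 60(1.007825) + 82(1.008665) = 60.469500 + 82.710530 = 143.180030 u
Mass defect Δm = 143.180030 − 141.90773 = 1.272300 u
Converting to energy: 1.272300 u × 931.494 MeV/u = 1185.14 MeV
Per nucleon: 1185.14 / 142 = 8.346 MeV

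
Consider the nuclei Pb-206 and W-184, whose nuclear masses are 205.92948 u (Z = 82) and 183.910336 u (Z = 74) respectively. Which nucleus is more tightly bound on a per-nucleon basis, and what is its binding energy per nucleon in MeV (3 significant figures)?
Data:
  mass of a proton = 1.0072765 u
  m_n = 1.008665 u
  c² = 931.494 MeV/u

Pb-206: Σm = 82(1.0072765) + 124(1.008665) = 207.6711330 u; Δm = 1.7416530 u; E_B = 1622.3 MeV; E_B/A = 7.875 MeV
W-184: Σm = 74(1.0072765) + 110(1.008665) = 185.4916110 u; Δm = 1.5812750 u; E_B = 1472.9 MeV; E_B/A = 8.005 MeV
W-184 has the higher binding energy per nucleon, so it is the more tightly bound nucleus.

W-184; 8.01 MeV/nucleon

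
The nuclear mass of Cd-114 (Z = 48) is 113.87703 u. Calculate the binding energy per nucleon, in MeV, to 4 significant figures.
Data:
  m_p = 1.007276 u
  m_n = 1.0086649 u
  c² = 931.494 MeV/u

8.531 MeV/nucleon

Σm = 48·m_p + 66·m_n = 48.349248 + 66.5718834 = 114.9211314 u
Δm = 114.9211314 − 113.87703 = 1.0441014 u
Binding energy = Δm·c² = 1.0441014 × 931.494 MeV/u = 972.574 MeV
Per nucleon: 972.574 / 114 = 8.531 MeV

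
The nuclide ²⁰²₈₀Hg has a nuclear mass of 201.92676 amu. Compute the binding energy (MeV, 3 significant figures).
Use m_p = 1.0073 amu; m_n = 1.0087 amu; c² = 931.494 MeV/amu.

1600 MeV

Σm = 80·m_p + 122·m_n = 80.5840 + 123.0614 = 203.6454 amu
The mass defect is 203.6454 − 201.92676 = 1.71864 amu.
E_B = 1.71864 × 931.494 = 1600.90 MeV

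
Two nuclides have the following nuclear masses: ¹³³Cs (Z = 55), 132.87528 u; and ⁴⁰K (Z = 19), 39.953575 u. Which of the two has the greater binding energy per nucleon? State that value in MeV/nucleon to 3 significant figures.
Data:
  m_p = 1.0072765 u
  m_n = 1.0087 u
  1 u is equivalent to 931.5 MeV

¹³³Cs: Σm = 55(1.0072765) + 78(1.0087) = 134.0788075 u; Δm = 1.2035275 u; E_B = 1121.1 MeV; E_B/A = 8.429 MeV
⁴⁰K: Σm = 19(1.0072765) + 21(1.0087) = 40.3209535 u; Δm = 0.3673785 u; E_B = 342.21 MeV; E_B/A = 8.555 MeV
⁴⁰K has the higher binding energy per nucleon, so it is the more tightly bound nucleus.

⁴⁰K; 8.56 MeV/nucleon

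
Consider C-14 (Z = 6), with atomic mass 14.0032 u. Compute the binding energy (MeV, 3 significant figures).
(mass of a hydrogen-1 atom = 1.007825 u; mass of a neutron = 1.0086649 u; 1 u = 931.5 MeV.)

105 MeV

The nucleus contains 6 protons and 14 − 6 = 8 neutrons.
Mass of separated nucleons = 6(1.007825) + 8(1.0086649) = 6.046950 + 8.0693192 = 14.1162692 u
Mass defect Δm = 14.1162692 − 14.0032 = 0.1130692 u
Converting to energy: 0.1130692 u × 931.5 MeV/u = 105.324 MeV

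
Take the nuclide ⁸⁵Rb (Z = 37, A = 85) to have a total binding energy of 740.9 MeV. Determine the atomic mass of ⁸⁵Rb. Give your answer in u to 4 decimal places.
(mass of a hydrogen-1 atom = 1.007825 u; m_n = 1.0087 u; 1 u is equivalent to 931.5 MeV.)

84.9117 u

Mass defect = 740.9 MeV / (931.5 MeV/u) = 0.795384 u
Constituent mass = 37(1.007825) + 48(1.0087) = 85.707125 u
Atomic mass = 85.707125 − 0.795384 = 84.911741 u ≈ 84.9117 u (to 4 decimal places)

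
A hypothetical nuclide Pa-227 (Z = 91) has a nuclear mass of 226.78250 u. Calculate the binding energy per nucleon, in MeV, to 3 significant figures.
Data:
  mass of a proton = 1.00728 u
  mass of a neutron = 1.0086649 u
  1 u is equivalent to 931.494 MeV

Z = 91, so N = A − Z = 227 − 91 = 136.
Total constituent mass: 91 × 1.00728 + 136 × 1.0086649 = 228.8409064 u
The mass defect is 228.8409064 − 226.78250 = 2.0584064 u.
Converting to energy: 2.0584064 u × 931.494 MeV/u = 1917.39 MeV
BE/A = 1917.39 MeV / 227 = 8.447 MeV/nucleon

8.45 MeV/nucleon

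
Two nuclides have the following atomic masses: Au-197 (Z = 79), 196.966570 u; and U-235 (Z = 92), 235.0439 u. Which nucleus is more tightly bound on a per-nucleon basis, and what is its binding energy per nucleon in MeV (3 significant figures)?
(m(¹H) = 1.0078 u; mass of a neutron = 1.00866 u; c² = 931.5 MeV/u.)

Au-197; 7.90 MeV/nucleon

Au-197: Σm = 79(1.0078) + 118(1.00866) = 198.63808 u; Δm = 1.671510 u; E_B = 1557.0 MeV; E_B/A = 7.904 MeV
U-235: Σm = 92(1.0078) + 143(1.00866) = 236.95598 u; Δm = 1.91208 u; E_B = 1781.1 MeV; E_B/A = 7.579 MeV
Au-197 has the higher binding energy per nucleon, so it is the more tightly bound nucleus.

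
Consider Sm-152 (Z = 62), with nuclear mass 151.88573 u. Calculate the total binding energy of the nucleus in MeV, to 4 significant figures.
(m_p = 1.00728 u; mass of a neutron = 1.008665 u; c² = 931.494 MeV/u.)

1253 MeV

Total constituent mass: 62 × 1.00728 + 90 × 1.008665 = 153.231210 u
Δm = 153.231210 − 151.88573 = 1.345480 u
Converting to energy: 1.345480 u × 931.494 MeV/u = 1253.31 MeV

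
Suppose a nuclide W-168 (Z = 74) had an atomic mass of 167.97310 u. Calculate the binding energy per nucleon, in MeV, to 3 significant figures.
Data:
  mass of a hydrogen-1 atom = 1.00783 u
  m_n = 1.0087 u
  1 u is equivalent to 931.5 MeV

Σm = 74·m(¹H) + 94·m_n = 74.57942 + 94.8178 = 169.39722 u
Mass defect Δm = 169.39722 − 167.97310 = 1.42412 u
Converting to energy: 1.42412 u × 931.5 MeV/u = 1326.57 MeV
Dividing by A = 168 gives 7.896 MeV per nucleon.

7.90 MeV/nucleon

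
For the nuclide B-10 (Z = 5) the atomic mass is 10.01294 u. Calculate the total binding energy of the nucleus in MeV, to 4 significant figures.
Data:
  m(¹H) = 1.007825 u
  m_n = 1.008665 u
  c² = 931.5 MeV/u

64.75 MeV

The nucleus contains 5 protons and 10 − 5 = 5 neutrons.
Mass of separated nucleons = 5(1.007825) + 5(1.008665) = 5.039125 + 5.043325 = 10.082450 u
The mass defect is 10.082450 − 10.01294 = 0.069510 u.
Converting to energy: 0.069510 u × 931.5 MeV/u = 64.7486 MeV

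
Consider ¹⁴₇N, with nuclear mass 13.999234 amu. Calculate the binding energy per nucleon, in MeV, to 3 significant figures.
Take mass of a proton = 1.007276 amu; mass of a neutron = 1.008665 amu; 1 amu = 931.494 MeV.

Z = 7, so N = A − Z = 14 − 7 = 7.
Σm = 7·m_p + 7·m_n = 7.050932 + 7.060655 = 14.111587 amu
Mass defect Δm = 14.111587 − 13.999234 = 0.112353 amu
E_B = 0.112353 × 931.494 = 104.656 MeV
Dividing by A = 14 gives 7.475 MeV per nucleon.

7.48 MeV/nucleon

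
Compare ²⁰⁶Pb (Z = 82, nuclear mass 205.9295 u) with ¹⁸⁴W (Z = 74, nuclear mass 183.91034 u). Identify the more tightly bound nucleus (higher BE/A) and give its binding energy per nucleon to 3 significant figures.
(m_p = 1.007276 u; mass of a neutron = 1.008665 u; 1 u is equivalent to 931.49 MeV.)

¹⁸⁴W; 8.00 MeV/nucleon

²⁰⁶Pb: Σm = 82(1.007276) + 124(1.008665) = 207.671092 u; Δm = 1.741592 u; E_B = 1622.3 MeV; E_B/A = 7.875 MeV
¹⁸⁴W: Σm = 74(1.007276) + 110(1.008665) = 185.491574 u; Δm = 1.581234 u; E_B = 1472.9 MeV; E_B/A = 8.0049 MeV
¹⁸⁴W has the higher binding energy per nucleon, so it is the more tightly bound nucleus.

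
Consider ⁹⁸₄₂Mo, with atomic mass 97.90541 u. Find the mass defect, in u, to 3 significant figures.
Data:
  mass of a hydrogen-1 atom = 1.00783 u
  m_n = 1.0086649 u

Z = 42, so N = A − Z = 98 − 42 = 56.
Mass of separated nucleons = 42(1.00783) + 56(1.0086649) = 42.32886 + 56.4852344 = 98.8140944 u
The mass defect is 98.8140944 − 97.90541 = 0.9086844 u.

0.909 u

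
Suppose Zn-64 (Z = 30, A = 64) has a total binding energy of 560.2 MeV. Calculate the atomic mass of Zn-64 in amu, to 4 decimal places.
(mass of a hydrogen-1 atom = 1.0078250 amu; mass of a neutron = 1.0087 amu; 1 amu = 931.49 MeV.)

63.9291 amu

Mass defect = 560.2 MeV / (931.49 MeV/amu) = 0.601402 amu
Constituent mass = 30(1.0078250) + 34(1.0087) = 64.5305500 amu
Atomic mass = 64.5305500 − 0.601402 = 63.9291480 amu ≈ 63.9291 amu (to 4 decimal places)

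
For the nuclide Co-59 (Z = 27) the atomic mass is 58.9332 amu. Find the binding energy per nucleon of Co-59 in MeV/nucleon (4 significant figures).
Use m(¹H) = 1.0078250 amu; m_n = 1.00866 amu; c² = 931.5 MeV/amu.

Σm = 27·m(¹H) + 32·m_n = 27.2112750 + 32.27712 = 59.4883950 amu
Δm = 59.4883950 − 58.9332 = 0.5551950 amu
Converting to energy: 0.5551950 amu × 931.5 MeV/amu = 517.164 MeV
Dividing by A = 59 gives 8.765 MeV per nucleon.

8.765 MeV/nucleon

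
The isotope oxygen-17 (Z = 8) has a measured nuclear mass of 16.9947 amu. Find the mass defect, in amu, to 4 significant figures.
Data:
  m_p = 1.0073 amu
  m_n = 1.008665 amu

The nucleus contains 8 protons and 17 − 8 = 9 neutrons.
Total constituent mass: 8 × 1.0073 + 9 × 1.008665 = 17.136385 amu
Mass defect Δm = 17.136385 − 16.9947 = 0.141685 amu

0.1417 amu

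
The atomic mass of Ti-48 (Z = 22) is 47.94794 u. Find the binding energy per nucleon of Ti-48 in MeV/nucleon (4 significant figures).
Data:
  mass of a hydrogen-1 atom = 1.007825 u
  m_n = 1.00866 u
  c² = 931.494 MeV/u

Total constituent mass: 22 × 1.007825 + 26 × 1.00866 = 48.397310 u
Mass defect Δm = 48.397310 − 47.94794 = 0.449370 u
Converting to energy: 0.449370 u × 931.494 MeV/u = 418.585 MeV
Per nucleon: 418.585 / 48 = 8.721 MeV

8.721 MeV/nucleon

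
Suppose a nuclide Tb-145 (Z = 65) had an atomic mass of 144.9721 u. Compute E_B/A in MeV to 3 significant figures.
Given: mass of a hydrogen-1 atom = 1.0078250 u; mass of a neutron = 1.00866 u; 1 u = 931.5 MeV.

Σm = 65·m(¹H) + 80·m_n = 65.5086250 + 80.69280 = 146.2014250 u
Δm = 146.2014250 − 144.9721 = 1.2293250 u
Binding energy = Δm·c² = 1.2293250 × 931.5 MeV/u = 1145.12 MeV
BE/A = 1145.12 MeV / 145 = 7.897 MeV/nucleon

7.90 MeV/nucleon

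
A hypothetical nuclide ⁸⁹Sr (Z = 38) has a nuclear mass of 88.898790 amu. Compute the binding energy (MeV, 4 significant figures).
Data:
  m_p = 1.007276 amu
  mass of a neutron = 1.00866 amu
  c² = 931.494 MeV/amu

Mass of separated nucleons = 38(1.007276) + 51(1.00866) = 38.276488 + 51.44166 = 89.718148 amu
Mass defect Δm = 89.718148 − 88.898790 = 0.819358 amu
Converting to energy: 0.819358 amu × 931.494 MeV/amu = 763.227 MeV

763.2 MeV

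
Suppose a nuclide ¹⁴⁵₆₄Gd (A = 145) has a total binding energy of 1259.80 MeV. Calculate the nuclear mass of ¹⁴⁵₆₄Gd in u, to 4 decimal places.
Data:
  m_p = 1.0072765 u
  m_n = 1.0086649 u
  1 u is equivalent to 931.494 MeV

144.8151 u

Mass defect = 1259.80 MeV / (931.494 MeV/u) = 1.352451 u
Constituent mass = 64(1.0072765) + 81(1.0086649) = 146.1675529 u
Nuclear mass = 146.1675529 − 1.352451 = 144.8151019 u ≈ 144.8151 u (to 4 decimal places)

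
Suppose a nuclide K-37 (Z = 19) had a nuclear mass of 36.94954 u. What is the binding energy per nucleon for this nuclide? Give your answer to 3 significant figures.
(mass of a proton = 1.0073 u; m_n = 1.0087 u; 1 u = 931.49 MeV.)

8.70 MeV/nucleon

Z = 19, so N = A − Z = 37 − 19 = 18.
Mass of separated nucleons = 19(1.0073) + 18(1.0087) = 19.1387 + 18.1566 = 37.2953 u
The mass defect is 37.2953 − 36.94954 = 0.34576 u.
E_B = 0.34576 × 931.49 = 322.072 MeV
BE/A = 322.072 MeV / 37 = 8.7046 MeV/nucleon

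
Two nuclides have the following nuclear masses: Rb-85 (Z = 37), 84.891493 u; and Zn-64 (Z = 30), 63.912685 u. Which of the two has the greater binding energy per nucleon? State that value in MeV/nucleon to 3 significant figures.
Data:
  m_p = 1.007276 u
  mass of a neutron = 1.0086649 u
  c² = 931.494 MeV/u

Rb-85: Σm = 37(1.007276) + 48(1.0086649) = 85.6851272 u; Δm = 0.7936342 u; E_B = 739.27 MeV; E_B/A = 8.697 MeV
Zn-64: Σm = 30(1.007276) + 34(1.0086649) = 64.5128866 u; Δm = 0.6002016 u; E_B = 559.08 MeV; E_B/A = 8.736 MeV
Zn-64 has the higher binding energy per nucleon, so it is the more tightly bound nucleus.

Zn-64; 8.74 MeV/nucleon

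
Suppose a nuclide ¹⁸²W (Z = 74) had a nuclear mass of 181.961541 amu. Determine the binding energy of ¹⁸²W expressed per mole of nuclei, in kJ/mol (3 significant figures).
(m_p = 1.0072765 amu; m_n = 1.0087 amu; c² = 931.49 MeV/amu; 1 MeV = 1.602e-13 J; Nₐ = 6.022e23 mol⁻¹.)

The nucleus contains 74 protons and 182 − 74 = 108 neutrons.
Mass of separated nucleons = 74(1.0072765) + 108(1.0087) = 74.5384610 + 108.9396 = 183.4780610 amu
Mass defect Δm = 183.4780610 − 181.961541 = 1.5165200 amu
Binding energy = Δm·c² = 1.5165200 × 931.49 MeV/amu = 1412.62 MeV
Per nucleus in joules: 1412.62 MeV × 1.602e-13 J/MeV = 2.2630e-10 J
Per mole: 2.2630e-10 J × 6.022e23 mol⁻¹ = 1.3628e+14 J/mol

1.36e+11 kJ/mol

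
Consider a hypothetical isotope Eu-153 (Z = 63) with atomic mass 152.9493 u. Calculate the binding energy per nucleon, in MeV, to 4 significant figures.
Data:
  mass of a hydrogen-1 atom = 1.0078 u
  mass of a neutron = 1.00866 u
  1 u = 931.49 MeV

The nucleus contains 63 protons and 153 − 63 = 90 neutrons.
Σm = 63·m(¹H) + 90·m_n = 63.4914 + 90.77940 = 154.27080 u
The mass defect is 154.27080 − 152.9493 = 1.32150 u.
Converting to energy: 1.32150 u × 931.49 MeV/u = 1230.964 MeV
Dividing by A = 153 gives 8.046 MeV per nucleon.

8.046 MeV/nucleon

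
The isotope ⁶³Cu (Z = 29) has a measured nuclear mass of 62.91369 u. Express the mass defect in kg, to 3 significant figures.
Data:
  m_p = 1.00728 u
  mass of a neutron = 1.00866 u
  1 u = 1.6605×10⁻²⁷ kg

The nucleus contains 29 protons and 63 − 29 = 34 neutrons.
Σm = 29·m_p + 34·m_n = 29.21112 + 34.29444 = 63.50556 u
Δm = 63.50556 − 62.91369 = 0.59187 u
In SI units: 0.59187 u × 1.6605×10⁻²⁷ kg/u = 9.8280e-28 kg

9.83e-28 kg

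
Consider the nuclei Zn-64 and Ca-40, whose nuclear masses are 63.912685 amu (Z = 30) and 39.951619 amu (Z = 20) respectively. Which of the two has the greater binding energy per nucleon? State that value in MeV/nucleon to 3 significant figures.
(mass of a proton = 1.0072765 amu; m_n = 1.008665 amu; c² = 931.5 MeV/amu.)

Zn-64: Σm = 30(1.0072765) + 34(1.008665) = 64.5129050 amu; Δm = 0.6002200 amu; E_B = 559.10 MeV; E_B/A = 8.736 MeV
Ca-40: Σm = 20(1.0072765) + 20(1.008665) = 40.3188300 amu; Δm = 0.3672110 amu; E_B = 342.057 MeV; E_B/A = 8.551 MeV
Zn-64 has the higher binding energy per nucleon, so it is the more tightly bound nucleus.

Zn-64; 8.74 MeV/nucleon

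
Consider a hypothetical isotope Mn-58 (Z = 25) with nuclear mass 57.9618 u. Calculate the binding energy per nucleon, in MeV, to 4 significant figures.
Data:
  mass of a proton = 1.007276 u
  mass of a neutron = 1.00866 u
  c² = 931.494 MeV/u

Z = 25, so N = A − Z = 58 − 25 = 33.
Σm = 25·m_p + 33·m_n = 25.181900 + 33.28578 = 58.467680 u
Mass defect Δm = 58.467680 − 57.9618 = 0.505880 u
E_B = 0.505880 × 931.494 = 471.224 MeV
Dividing by A = 58 gives 8.125 MeV per nucleon.

8.125 MeV/nucleon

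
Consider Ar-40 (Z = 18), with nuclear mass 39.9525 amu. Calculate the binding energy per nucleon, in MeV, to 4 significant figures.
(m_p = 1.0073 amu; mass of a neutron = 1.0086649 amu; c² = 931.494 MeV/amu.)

Mass of separated nucleons = 18(1.0073) + 22(1.0086649) = 18.1314 + 22.1906278 = 40.3220278 amu
The mass defect is 40.3220278 − 39.9525 = 0.3695278 amu.
Converting to energy: 0.3695278 amu × 931.494 MeV/amu = 344.213 MeV
Dividing by A = 40 gives 8.605 MeV per nucleon.

8.605 MeV/nucleon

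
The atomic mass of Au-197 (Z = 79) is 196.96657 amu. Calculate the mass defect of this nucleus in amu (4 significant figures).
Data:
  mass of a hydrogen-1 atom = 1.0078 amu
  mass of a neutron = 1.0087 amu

1.676 amu

Mass of separated nucleons = 79(1.0078) + 118(1.0087) = 79.6162 + 119.0266 = 198.6428 amu
Mass defect Δm = 198.6428 − 196.96657 = 1.67623 amu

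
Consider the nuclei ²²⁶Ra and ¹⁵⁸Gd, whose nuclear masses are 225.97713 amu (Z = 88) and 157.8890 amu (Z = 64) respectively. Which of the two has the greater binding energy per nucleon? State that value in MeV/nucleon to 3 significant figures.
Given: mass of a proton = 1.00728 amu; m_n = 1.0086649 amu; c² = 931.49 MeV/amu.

²²⁶Ra: Σm = 88(1.00728) + 138(1.0086649) = 227.8363962 amu; Δm = 1.8592662 amu; E_B = 1731.9 MeV; E_B/A = 7.663 MeV
¹⁵⁸Gd: Σm = 64(1.00728) + 94(1.0086649) = 159.2804206 amu; Δm = 1.3914206 amu; E_B = 1296.1 MeV; E_B/A = 8.203 MeV
¹⁵⁸Gd has the higher binding energy per nucleon, so it is the more tightly bound nucleus.

¹⁵⁸Gd; 8.20 MeV/nucleon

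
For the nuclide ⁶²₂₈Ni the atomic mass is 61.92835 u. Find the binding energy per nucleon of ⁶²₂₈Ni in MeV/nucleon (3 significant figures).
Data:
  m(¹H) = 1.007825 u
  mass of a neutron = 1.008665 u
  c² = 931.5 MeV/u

Z = 28, so N = A − Z = 62 − 28 = 34.
Mass of separated nucleons = 28(1.007825) + 34(1.008665) = 28.219100 + 34.294610 = 62.513710 u
Δm = 62.513710 − 61.92835 = 0.585360 u
Binding energy = Δm·c² = 0.585360 × 931.5 MeV/u = 545.263 MeV
Dividing by A = 62 gives 8.7946 MeV per nucleon.

8.79 MeV/nucleon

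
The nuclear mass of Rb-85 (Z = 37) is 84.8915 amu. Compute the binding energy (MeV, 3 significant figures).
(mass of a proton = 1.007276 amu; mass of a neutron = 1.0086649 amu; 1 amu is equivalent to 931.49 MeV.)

With 37 protons and 48 neutrons (A = 85):
Total constituent mass: 37 × 1.007276 + 48 × 1.0086649 = 85.6851272 amu
Δm = 85.6851272 − 84.8915 = 0.7936272 amu
Converting to energy: 0.7936272 amu × 931.49 MeV/amu = 739.256 MeV

739 MeV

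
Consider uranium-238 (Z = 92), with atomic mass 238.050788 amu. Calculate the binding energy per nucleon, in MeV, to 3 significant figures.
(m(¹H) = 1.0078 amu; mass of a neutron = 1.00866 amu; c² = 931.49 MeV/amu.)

7.56 MeV/nucleon

Z = 92, so N = A − Z = 238 − 92 = 146.
Total constituent mass: 92 × 1.0078 + 146 × 1.00866 = 239.98196 amu
The mass defect is 239.98196 − 238.050788 = 1.931172 amu.
E_B = 1.931172 × 931.49 = 1798.87 MeV
Dividing by A = 238 gives 7.558 MeV per nucleon.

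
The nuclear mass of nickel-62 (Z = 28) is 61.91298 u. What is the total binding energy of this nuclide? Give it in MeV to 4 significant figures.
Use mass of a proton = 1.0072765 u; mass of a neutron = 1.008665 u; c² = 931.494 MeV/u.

545.3 MeV

Σm = 28·m_p + 34·m_n = 28.2037420 + 34.294610 = 62.4983520 u
Δm = 62.4983520 − 61.91298 = 0.5853720 u
Binding energy = Δm·c² = 0.5853720 × 931.494 MeV/u = 545.271 MeV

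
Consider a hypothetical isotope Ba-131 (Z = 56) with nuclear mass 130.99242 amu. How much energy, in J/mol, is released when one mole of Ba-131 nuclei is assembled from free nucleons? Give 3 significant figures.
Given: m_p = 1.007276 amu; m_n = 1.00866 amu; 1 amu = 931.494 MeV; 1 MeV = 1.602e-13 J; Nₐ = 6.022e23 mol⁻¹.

9.57e+13 J/mol

Z = 56, so N = A − Z = 131 − 56 = 75.
Mass of separated nucleons = 56(1.007276) + 75(1.00866) = 56.407456 + 75.64950 = 132.056956 amu
Δm = 132.056956 − 130.99242 = 1.064536 amu
Binding energy = Δm·c² = 1.064536 × 931.494 MeV/amu = 991.609 MeV
Per nucleus in joules: 991.609 MeV × 1.602e-13 J/MeV = 1.5886e-10 J
Per mole: 1.5886e-10 J × 6.022e23 mol⁻¹ = 9.5665e+13 J/mol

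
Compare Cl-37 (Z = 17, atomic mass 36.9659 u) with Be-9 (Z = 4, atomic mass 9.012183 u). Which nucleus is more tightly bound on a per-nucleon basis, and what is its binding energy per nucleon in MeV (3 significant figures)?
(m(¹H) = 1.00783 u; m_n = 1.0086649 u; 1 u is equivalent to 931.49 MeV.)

Cl-37; 8.57 MeV/nucleon

Cl-37: Σm = 17(1.00783) + 20(1.0086649) = 37.3064080 u; Δm = 0.3405080 u; E_B = 317.18 MeV; E_B/A = 8.572 MeV
Be-9: Σm = 4(1.00783) + 5(1.0086649) = 9.0746445 u; Δm = 0.0624615 u; E_B = 58.182 MeV; E_B/A = 6.4647 MeV
Cl-37 has the higher binding energy per nucleon, so it is the more tightly bound nucleus.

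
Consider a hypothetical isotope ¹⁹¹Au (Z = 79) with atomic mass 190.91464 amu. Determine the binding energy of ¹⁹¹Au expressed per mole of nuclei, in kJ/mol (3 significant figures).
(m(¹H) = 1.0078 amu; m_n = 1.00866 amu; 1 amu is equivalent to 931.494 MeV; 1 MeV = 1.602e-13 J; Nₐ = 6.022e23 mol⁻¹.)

1.50e+11 kJ/mol

Mass of separated nucleons = 79(1.0078) + 112(1.00866) = 79.6162 + 112.96992 = 192.58612 amu
Δm = 192.58612 − 190.91464 = 1.67148 amu
Binding energy = Δm·c² = 1.67148 × 931.494 MeV/amu = 1556.97 MeV
Per nucleus in joules: 1556.97 MeV × 1.602e-13 J/MeV = 2.4943e-10 J
Per mole: 2.4943e-10 J × 6.022e23 mol⁻¹ = 1.5021e+14 J/mol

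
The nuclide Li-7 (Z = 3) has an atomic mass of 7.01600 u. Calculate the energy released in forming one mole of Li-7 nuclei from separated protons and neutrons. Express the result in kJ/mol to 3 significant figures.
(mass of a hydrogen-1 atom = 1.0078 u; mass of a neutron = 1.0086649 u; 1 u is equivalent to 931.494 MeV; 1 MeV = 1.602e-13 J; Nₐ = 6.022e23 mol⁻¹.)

With 3 protons and 4 neutrons (A = 7):
Σm = 3·m(¹H) + 4·m_n = 3.0234 + 4.0346596 = 7.0580596 u
Mass defect Δm = 7.0580596 − 7.01600 = 0.0420596 u
Binding energy = Δm·c² = 0.0420596 × 931.494 MeV/u = 39.1783 MeV
Per nucleus in joules: 39.1783 MeV × 1.602e-13 J/MeV = 6.2764e-12 J
Per mole: 6.2764e-12 J × 6.022e23 mol⁻¹ = 3.7796e+12 J/mol

3.78e+09 kJ/mol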